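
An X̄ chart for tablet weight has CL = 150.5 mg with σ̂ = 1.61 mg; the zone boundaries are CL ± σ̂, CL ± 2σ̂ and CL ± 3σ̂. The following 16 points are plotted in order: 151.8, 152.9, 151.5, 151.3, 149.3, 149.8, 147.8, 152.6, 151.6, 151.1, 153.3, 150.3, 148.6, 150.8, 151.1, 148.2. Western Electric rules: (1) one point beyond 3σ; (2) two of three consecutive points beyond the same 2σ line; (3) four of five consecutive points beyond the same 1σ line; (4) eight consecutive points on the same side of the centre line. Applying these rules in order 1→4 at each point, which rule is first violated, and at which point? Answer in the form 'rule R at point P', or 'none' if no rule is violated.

Zone of each point (C = within 1σ̂, B = 1σ̂–2σ̂, A = 2σ̂–3σ̂, * = beyond 3σ̂; sign = side of CL): 1:+C, 2:+B, 3:+C, 4:+C, 5:-C, 6:-C, 7:-B, 8:+B, 9:+C, 10:+C, 11:+B, 12:-C, 13:-B, 14:+C, 15:+C, 16:-B
No rule fires across all 16 points.

none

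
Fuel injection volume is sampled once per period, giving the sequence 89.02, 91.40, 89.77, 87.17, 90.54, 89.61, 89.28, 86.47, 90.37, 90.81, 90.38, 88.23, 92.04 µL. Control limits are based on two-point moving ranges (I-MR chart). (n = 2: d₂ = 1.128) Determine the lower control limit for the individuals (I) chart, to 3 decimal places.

84.130

X̄ = (89.02 + 91.40 + 89.77 + 87.17 + 90.54 + 89.61 + 89.28 + 86.47 + 90.37 + 90.81 + 90.38 + 88.23 + 92.04) / 13 = 89.6223
Moving ranges: 2.38, 1.63, 2.60, 3.37, 0.93, 0.33, 2.81, 3.90, 0.44, 0.43, 2.15, 3.81; M̄R̄ = 24.7800 / 12 = 2.0650
LCL = X̄ − 3·M̄R̄/d₂ = 89.6223 − 3 × 2.0650 / 1.128 = 84.1303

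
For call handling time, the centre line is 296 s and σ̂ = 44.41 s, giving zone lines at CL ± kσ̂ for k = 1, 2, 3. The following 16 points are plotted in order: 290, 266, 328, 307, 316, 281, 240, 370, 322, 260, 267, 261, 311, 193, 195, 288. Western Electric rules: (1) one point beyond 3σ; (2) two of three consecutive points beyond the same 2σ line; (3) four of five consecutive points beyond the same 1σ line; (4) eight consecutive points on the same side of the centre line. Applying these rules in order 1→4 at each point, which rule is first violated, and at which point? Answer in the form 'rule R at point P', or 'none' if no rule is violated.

rule 2 at point 15

Zone of each point (C = within 1σ̂, B = 1σ̂–2σ̂, A = 2σ̂–3σ̂, * = beyond 3σ̂; sign = side of CL): 1:-C, 2:-C, 3:+C, 4:+C, 5:+C, 6:-C, 7:-B, 8:+B, 9:+C, 10:-C, 11:-C, 12:-C, 13:+C, 14:-A, 15:-A, 16:-C
Rule 2 (two of three consecutive points beyond the same 2σ limit) is satisfied at point 15.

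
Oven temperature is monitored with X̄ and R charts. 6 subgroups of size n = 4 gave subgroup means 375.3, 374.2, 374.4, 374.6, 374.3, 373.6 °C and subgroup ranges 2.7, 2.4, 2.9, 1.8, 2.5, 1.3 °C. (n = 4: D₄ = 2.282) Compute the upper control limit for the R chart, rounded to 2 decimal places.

R̄ = (2.7 + 2.4 + 2.9 + 1.8 + 2.5 + 1.3) / 6 = 13.6000 / 6 = 2.2667
UCL_R = D₄·R̄ = 2.282 × 2.2667 = 5.1725

5.17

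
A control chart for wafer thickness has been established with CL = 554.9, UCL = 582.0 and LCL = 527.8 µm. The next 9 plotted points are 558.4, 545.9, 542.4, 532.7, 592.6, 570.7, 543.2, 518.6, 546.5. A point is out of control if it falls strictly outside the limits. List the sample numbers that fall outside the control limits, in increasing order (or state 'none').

Compare each point to [527.8, 582.0]: sample 5 = 592.6 > UCL; sample 8 = 518.6 < LCL.

5, 8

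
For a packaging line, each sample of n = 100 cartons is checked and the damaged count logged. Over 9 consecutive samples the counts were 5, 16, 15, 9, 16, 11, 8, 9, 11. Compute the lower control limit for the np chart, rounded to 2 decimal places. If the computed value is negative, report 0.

1.68

p̄ = Σdᵢ / (k·n) = 100 / (9 × 100) = 0.11111
LCL = np̄ − 3·√(np̄(1−p̄)) = 11.1111 − 3 × 3.1427 = 1.6830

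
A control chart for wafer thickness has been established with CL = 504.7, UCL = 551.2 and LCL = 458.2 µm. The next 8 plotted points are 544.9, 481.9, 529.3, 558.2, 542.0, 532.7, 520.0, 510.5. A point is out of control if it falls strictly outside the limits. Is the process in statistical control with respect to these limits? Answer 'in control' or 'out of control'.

out of control

Compare each point to [458.2, 551.2]: sample 4 = 558.2 > UCL.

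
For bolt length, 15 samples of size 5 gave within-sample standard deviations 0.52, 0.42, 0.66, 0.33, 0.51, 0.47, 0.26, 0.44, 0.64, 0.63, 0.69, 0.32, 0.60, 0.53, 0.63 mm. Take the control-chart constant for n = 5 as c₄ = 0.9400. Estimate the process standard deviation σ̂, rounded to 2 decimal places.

0.54

s̄ = (0.52 + 0.42 + 0.66 + 0.33 + 0.51 + 0.47 + 0.26 + 0.44 + 0.64 + 0.63 + 0.69 + 0.32 + 0.60 + 0.53 + 0.63) / 15 = 0.5100
σ̂ = s̄ / c₄ = 0.5100 / 0.9400 = 0.5426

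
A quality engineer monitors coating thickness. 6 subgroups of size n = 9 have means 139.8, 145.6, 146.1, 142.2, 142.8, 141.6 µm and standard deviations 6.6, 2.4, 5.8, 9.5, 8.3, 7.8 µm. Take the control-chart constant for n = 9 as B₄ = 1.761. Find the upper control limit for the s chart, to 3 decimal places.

s̄ = (6.6 + 2.4 + 5.8 + 9.5 + 8.3 + 7.8) / 6 = 6.7333
UCL_s = B₄·s̄ = 1.761 × 6.7333 = 11.8574

11.857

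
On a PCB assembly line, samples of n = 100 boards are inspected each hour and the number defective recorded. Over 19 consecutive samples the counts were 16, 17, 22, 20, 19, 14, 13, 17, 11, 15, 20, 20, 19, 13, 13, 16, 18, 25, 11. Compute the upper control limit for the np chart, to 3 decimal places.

p̄ = Σdᵢ / (k·n) = 319 / (19 × 100) = 0.16789
UCL = np̄ + 3·√(np̄(1−p̄)) = 16.7895 + 3 × √(16.7895×0.83211) = 16.7895 + 3 × 3.7377 = 28.0027

28.003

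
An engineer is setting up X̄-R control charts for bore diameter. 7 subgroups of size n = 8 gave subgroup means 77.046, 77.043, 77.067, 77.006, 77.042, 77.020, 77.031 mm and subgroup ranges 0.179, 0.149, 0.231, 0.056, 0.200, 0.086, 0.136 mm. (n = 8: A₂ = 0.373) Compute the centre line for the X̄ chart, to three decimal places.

X̄̄ = (77.046 + 77.043 + 77.067 + 77.006 + 77.042 + 77.020 + 77.031) / 7 = 539.2550 / 7 = 77.0364
CL = X̄̄ = 77.0364

77.036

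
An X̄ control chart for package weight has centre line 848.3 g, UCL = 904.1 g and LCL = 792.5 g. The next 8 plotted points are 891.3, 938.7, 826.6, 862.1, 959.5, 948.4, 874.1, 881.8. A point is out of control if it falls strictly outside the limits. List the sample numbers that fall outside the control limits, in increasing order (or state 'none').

2, 5, 6

Compare each point to [792.5, 904.1]: sample 2 = 938.7 > UCL; sample 5 = 959.5 > UCL; sample 6 = 948.4 > UCL.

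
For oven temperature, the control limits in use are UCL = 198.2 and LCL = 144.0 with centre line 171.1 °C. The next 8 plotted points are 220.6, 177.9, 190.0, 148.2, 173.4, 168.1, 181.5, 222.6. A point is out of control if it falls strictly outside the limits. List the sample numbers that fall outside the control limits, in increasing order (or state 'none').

Compare each point to [144.0, 198.2]: sample 1 = 220.6 > UCL; sample 8 = 222.6 > UCL.

1, 8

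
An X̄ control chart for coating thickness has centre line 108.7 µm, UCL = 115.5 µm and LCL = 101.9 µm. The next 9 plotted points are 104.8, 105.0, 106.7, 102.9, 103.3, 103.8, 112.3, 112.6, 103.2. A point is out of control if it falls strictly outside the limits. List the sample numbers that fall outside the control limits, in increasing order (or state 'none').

none

All 9 points lie within [101.9, 115.5].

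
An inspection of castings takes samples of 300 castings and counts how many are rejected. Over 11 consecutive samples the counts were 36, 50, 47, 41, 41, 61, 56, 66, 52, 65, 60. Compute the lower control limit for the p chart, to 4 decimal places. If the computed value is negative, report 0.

0.1085

p̄ = Σdᵢ / (k·n) = 575 / (11 × 300) = 0.17424
LCL = p̄ − 3·√(p̄(1−p̄)/n) = 0.17424 − 3 × 0.02190 = 0.10854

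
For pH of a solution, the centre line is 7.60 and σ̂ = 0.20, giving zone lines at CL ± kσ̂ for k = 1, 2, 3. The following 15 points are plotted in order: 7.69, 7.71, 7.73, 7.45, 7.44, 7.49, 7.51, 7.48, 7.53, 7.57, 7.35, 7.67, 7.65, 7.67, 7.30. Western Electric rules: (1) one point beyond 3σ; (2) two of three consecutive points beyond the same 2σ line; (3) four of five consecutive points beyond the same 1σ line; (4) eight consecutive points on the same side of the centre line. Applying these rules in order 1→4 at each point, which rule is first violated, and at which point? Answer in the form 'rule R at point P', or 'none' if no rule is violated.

rule 4 at point 11

Zone of each point (C = within 1σ̂, B = 1σ̂–2σ̂, A = 2σ̂–3σ̂, * = beyond 3σ̂; sign = side of CL): 1:+C, 2:+C, 3:+C, 4:-C, 5:-C, 6:-C, 7:-C, 8:-C, 9:-C, 10:-C, 11:-B, 12:+C, 13:+C, 14:+C, 15:-B
Rule 4 (eight consecutive points on the same side of the centre line) is satisfied at point 11.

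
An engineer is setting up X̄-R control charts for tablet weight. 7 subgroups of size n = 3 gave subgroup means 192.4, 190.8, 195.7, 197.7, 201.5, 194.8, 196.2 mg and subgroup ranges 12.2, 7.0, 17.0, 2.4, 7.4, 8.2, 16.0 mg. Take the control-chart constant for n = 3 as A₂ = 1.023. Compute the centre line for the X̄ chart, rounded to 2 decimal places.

X̄̄ = (192.4 + 190.8 + 195.7 + 197.7 + 201.5 + 194.8 + 196.2) / 7 = 1369.1000 / 7 = 195.5857
CL = X̄̄ = 195.5857

195.59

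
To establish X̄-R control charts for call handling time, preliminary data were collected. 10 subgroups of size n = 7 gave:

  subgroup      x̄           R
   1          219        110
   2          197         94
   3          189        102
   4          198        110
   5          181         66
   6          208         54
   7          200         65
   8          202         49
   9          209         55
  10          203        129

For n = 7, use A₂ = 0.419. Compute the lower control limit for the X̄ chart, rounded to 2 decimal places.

165.66

X̄̄ = (219 + 197 + 189 + 198 + 181 + 208 + 200 + 202 + 209 + 203) / 10 = 2006.0000 / 10 = 200.6000
R̄ = (110 + 94 + 102 + 110 + 66 + 54 + 65 + 49 + 55 + 129) / 10 = 834.0000 / 10 = 83.4000
LCL = X̄̄ − A₂·R̄ = 200.6000 − 0.419 × 83.4000 = 165.6554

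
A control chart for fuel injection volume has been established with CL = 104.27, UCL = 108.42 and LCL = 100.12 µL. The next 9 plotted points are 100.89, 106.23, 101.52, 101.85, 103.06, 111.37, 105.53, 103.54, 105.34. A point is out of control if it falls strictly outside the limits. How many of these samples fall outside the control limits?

Compare each point to [100.12, 108.42]: sample 6 = 111.37 > UCL.

1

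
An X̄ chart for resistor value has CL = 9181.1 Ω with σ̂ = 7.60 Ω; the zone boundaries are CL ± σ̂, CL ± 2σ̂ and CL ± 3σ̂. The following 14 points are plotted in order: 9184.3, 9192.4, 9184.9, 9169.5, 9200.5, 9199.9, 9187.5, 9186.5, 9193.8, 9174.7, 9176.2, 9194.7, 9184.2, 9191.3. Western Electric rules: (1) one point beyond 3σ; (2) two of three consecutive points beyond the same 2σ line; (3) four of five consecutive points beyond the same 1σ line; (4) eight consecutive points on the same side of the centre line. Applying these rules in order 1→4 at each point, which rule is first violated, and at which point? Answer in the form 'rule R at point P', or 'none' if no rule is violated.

rule 2 at point 6

Zone of each point (C = within 1σ̂, B = 1σ̂–2σ̂, A = 2σ̂–3σ̂, * = beyond 3σ̂; sign = side of CL): 1:+C, 2:+B, 3:+C, 4:-B, 5:+A, 6:+A, 7:+C, 8:+C, 9:+B, 10:-C, 11:-C, 12:+B, 13:+C, 14:+B
Rule 2 (two of three consecutive points beyond the same 2σ limit) is satisfied at point 6.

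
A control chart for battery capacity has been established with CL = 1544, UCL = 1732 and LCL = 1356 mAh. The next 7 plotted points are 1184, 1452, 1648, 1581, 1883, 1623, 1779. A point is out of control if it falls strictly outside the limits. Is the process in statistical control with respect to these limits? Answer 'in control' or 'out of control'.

Compare each point to [1356, 1732]: sample 1 = 1184 < LCL; sample 5 = 1883 > UCL; sample 7 = 1779 > UCL.

out of control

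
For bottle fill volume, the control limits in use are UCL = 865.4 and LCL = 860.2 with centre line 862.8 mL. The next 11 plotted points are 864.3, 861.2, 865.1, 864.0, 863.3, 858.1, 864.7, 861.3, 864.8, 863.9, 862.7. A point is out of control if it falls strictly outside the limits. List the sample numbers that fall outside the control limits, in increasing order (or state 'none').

6

Compare each point to [860.2, 865.4]: sample 6 = 858.1 < LCL.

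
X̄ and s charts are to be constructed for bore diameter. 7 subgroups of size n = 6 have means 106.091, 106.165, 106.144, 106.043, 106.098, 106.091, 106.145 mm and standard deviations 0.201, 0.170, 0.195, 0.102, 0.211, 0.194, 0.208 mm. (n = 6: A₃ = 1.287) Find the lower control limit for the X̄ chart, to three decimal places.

105.875

X̄̄ = (106.091 + 106.165 + 106.144 + 106.043 + 106.098 + 106.091 + 106.145) / 7 = 106.1110
s̄ = (0.201 + 0.170 + 0.195 + 0.102 + 0.211 + 0.194 + 0.208) / 7 = 0.1830
LCL = X̄̄ − A₃·s̄ = 106.1110 − 1.287 × 0.1830 = 105.8755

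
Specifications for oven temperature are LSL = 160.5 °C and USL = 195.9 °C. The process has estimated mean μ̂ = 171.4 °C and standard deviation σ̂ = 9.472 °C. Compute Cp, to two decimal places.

Cp = (USL − LSL) / (6σ̂) = (195.9 − 160.5) / (6 × 9.472) = 35.4000 / 56.8320 = 0.6229

0.62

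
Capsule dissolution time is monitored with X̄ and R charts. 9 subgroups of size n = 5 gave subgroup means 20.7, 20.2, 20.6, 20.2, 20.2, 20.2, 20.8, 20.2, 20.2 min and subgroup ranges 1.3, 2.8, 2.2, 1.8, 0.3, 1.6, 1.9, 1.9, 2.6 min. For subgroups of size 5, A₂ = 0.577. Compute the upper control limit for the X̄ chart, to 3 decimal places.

X̄̄ = (20.7 + 20.2 + 20.6 + 20.2 + 20.2 + 20.2 + 20.8 + 20.2 + 20.2) / 9 = 183.3000 / 9 = 20.3667
R̄ = (1.3 + 2.8 + 2.2 + 1.8 + 0.3 + 1.6 + 1.9 + 1.9 + 2.6) / 9 = 16.4000 / 9 = 1.8222
UCL = X̄̄ + A₂·R̄ = 20.3667 + 0.577 × 1.8222 = 21.4181

21.418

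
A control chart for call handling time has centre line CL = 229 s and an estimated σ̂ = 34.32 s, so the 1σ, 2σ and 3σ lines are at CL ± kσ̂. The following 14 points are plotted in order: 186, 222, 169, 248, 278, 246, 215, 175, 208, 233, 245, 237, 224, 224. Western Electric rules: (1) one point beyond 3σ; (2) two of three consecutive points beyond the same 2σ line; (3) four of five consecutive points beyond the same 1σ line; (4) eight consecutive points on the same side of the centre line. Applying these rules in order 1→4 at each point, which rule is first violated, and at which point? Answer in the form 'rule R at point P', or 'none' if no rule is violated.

none

Zone of each point (C = within 1σ̂, B = 1σ̂–2σ̂, A = 2σ̂–3σ̂, * = beyond 3σ̂; sign = side of CL): 1:-B, 2:-C, 3:-B, 4:+C, 5:+B, 6:+C, 7:-C, 8:-B, 9:-C, 10:+C, 11:+C, 12:+C, 13:-C, 14:-C
No rule fires across all 14 points.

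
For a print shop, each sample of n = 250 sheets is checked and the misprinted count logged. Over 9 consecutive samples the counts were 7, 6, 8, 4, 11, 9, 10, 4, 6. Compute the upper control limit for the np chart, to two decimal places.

p̄ = Σdᵢ / (k·n) = 65 / (9 × 250) = 0.02889
UCL = np̄ + 3·√(np̄(1−p̄)) = 7.2222 + 3 × √(7.2222×0.97111) = 7.2222 + 3 × 2.6483 = 15.1672

15.17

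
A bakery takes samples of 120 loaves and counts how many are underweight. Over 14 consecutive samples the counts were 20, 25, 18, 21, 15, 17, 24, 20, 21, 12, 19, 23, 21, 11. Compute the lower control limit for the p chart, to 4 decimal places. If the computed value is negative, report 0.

p̄ = Σdᵢ / (k·n) = 267 / (14 × 120) = 0.15893
LCL = p̄ − 3·√(p̄(1−p̄)/n) = 0.15893 − 3 × 0.03338 = 0.05880

0.0588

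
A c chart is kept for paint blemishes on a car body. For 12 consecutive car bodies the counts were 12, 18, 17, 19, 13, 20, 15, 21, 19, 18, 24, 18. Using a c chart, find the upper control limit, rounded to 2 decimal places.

30.50

c̄ = (12 + 18 + 17 + 19 + 13 + 20 + 15 + 21 + 19 + 18 + 24 + 18) / 12 = 214 / 12 = 17.8333
UCL = c̄ + 3√c̄ = 17.8333 + 3 × √17.8333 = 17.8333 + 3 × 4.2230 = 30.5022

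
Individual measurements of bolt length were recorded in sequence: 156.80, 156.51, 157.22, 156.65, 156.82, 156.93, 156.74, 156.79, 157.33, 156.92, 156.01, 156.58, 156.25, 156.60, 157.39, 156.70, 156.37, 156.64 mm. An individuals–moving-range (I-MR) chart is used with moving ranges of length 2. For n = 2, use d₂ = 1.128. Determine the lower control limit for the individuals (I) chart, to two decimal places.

X̄ = (156.80 + 156.51 + 157.22 + 156.65 + 156.82 + 156.93 + 156.74 + 156.79 + 157.33 + 156.92 + 156.01 + 156.58 + 156.25 + 156.60 + 157.39 + 156.70 + 156.37 + 156.64) / 18 = 156.7361
Moving ranges: 0.29, 0.71, 0.57, 0.17, 0.11, 0.19, 0.05, 0.54, 0.41, 0.91, 0.57, 0.33, 0.35, 0.79, 0.69, 0.33, 0.27; M̄R̄ = 7.2800 / 17 = 0.4282
LCL = X̄ − 3·M̄R̄/d₂ = 156.7361 − 3 × 0.4282 / 1.128 = 155.5972

155.60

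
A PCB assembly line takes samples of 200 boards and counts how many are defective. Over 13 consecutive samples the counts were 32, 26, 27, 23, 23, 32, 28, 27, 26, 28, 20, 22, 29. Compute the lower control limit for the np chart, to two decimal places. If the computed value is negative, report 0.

12.03

p̄ = Σdᵢ / (k·n) = 343 / (13 × 200) = 0.13192
LCL = np̄ − 3·√(np̄(1−p̄)) = 26.3846 − 3 × 4.7858 = 12.0272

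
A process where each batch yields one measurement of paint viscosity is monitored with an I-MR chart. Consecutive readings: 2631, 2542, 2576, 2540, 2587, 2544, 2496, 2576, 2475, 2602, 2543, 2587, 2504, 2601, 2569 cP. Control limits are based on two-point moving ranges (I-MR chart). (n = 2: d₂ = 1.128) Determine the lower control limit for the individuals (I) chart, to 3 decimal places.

X̄ = (2631 + 2542 + 2576 + 2540 + 2587 + 2544 + 2496 + 2576 + 2475 + 2602 + 2543 + 2587 + 2504 + 2601 + 2569) / 15 = 2558.2000
Moving ranges: 89, 34, 36, 47, 43, 48, 80, 101, 127, 59, 44, 83, 97, 32; M̄R̄ = 920.0000 / 14 = 65.7143
LCL = X̄ − 3·M̄R̄/d₂ = 2558.2000 − 3 × 65.7143 / 1.128 = 2383.4280

2383.428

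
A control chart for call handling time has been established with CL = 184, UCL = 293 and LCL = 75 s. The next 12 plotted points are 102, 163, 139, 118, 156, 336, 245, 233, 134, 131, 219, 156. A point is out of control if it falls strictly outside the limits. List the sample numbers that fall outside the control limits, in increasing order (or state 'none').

6

Compare each point to [75, 293]: sample 6 = 336 > UCL.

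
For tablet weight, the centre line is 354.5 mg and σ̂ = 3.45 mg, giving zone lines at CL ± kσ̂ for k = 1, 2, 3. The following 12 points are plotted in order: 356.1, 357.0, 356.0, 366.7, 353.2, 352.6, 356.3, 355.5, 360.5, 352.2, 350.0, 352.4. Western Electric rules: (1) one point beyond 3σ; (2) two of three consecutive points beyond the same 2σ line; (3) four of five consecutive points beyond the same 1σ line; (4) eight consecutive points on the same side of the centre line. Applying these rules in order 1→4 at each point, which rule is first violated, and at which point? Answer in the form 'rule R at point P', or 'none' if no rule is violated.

rule 1 at point 4

Zone of each point (C = within 1σ̂, B = 1σ̂–2σ̂, A = 2σ̂–3σ̂, * = beyond 3σ̂; sign = side of CL): 1:+C, 2:+C, 3:+C, 4:+*, 5:-C, 6:-C, 7:+C, 8:+C, 9:+B, 10:-C, 11:-B, 12:-C
Rule 1 (one point beyond the 3σ limits) is satisfied at point 4.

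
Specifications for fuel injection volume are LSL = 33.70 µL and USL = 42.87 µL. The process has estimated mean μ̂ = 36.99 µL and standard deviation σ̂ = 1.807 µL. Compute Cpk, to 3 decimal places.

0.607

Cpu = (USL − μ̂) / (3σ̂) = (42.87 − 36.99) / (3 × 1.807) = 1.0847; Cpl = (μ̂ − LSL) / (3σ̂) = (36.99 − 33.70) / (3 × 1.807) = 0.6069; Cpk = min(Cpu, Cpl) = 0.6069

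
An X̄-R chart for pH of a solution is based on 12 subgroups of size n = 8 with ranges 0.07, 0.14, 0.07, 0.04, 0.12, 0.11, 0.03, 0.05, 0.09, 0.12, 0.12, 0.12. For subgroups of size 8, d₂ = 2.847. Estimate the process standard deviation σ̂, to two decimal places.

R̄ = (0.07 + 0.14 + 0.07 + 0.04 + 0.12 + 0.11 + 0.03 + 0.05 + 0.09 + 0.12 + 0.12 + 0.12) / 12 = 0.0900
σ̂ = R̄ / d₂ = 0.0900 / 2.847 = 0.0316

0.03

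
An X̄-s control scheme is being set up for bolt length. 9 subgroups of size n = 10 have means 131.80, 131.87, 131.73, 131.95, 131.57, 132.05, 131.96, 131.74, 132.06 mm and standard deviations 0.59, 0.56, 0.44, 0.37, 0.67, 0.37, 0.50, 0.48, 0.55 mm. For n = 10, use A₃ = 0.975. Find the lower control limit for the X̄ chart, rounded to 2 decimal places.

131.37

X̄̄ = (131.80 + 131.87 + 131.73 + 131.95 + 131.57 + 132.05 + 131.96 + 131.74 + 132.06) / 9 = 131.8589
s̄ = (0.59 + 0.56 + 0.44 + 0.37 + 0.67 + 0.37 + 0.50 + 0.48 + 0.55) / 9 = 0.5033
LCL = X̄̄ − A₃·s̄ = 131.8589 − 0.975 × 0.5033 = 131.3681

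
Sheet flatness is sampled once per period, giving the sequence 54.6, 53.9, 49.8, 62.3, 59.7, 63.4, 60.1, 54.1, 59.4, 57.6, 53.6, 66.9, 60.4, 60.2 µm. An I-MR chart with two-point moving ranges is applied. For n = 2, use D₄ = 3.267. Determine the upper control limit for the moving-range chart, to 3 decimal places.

Moving ranges: 0.7, 4.1, 12.5, 2.6, 3.7, 3.3, 6.0, 5.3, 1.8, 4.0, 13.3, 6.5, 0.2; M̄R̄ = 64.0000 / 13 = 4.9231
UCL_MR = D₄·M̄R̄ = 3.267 × 4.9231 = 16.0837

16.084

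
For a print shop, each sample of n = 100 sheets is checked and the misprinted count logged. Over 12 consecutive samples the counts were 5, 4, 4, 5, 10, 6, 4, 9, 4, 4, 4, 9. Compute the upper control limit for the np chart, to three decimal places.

12.603

p̄ = Σdᵢ / (k·n) = 68 / (12 × 100) = 0.05667
UCL = np̄ + 3·√(np̄(1−p̄)) = 5.6667 + 3 × √(5.6667×0.94333) = 5.6667 + 3 × 2.3120 = 12.6028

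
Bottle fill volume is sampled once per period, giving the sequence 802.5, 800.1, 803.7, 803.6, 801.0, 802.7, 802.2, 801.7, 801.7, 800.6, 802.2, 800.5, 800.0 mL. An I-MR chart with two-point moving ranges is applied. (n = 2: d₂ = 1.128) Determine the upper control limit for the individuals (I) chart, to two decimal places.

805.34

X̄ = (802.5 + 800.1 + 803.7 + 803.6 + 801.0 + 802.7 + 802.2 + 801.7 + 801.7 + 800.6 + 802.2 + 800.5 + 800.0) / 13 = 801.7308
Moving ranges: 2.4, 3.6, 0.1, 2.6, 1.7, 0.5, 0.5, 0.0, 1.1, 1.6, 1.7, 0.5; M̄R̄ = 16.3000 / 12 = 1.3583
UCL = X̄ + 3·M̄R̄/d₂ = 801.7308 + 3 × 1.3583 / 1.128 = 805.3434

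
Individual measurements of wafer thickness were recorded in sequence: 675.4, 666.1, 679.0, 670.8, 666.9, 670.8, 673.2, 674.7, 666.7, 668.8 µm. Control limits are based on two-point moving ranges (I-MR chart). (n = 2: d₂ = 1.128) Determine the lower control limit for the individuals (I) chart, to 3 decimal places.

655.814

X̄ = (675.4 + 666.1 + 679.0 + 670.8 + 666.9 + 670.8 + 673.2 + 674.7 + 666.7 + 668.8) / 10 = 671.2400
Moving ranges: 9.3, 12.9, 8.2, 3.9, 3.9, 2.4, 1.5, 8.0, 2.1; M̄R̄ = 52.2000 / 9 = 5.8000
LCL = X̄ − 3·M̄R̄/d₂ = 671.2400 − 3 × 5.8000 / 1.128 = 655.8145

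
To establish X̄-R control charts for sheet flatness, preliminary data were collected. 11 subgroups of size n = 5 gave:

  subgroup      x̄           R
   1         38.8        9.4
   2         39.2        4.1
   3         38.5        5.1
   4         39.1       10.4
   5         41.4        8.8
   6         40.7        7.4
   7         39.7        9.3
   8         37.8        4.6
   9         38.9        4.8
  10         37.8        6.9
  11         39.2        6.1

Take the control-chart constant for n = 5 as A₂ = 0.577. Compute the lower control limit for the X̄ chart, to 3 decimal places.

35.157

X̄̄ = (38.8 + 39.2 + 38.5 + 39.1 + 41.4 + 40.7 + 39.7 + 37.8 + 38.9 + 37.8 + 39.2) / 11 = 431.1000 / 11 = 39.1909
R̄ = (9.4 + 4.1 + 5.1 + 10.4 + 8.8 + 7.4 + 9.3 + 4.6 + 4.8 + 6.9 + 6.1) / 11 = 76.9000 / 11 = 6.9909
LCL = X̄̄ − A₂·R̄ = 39.1909 − 0.577 × 6.9909 = 35.1572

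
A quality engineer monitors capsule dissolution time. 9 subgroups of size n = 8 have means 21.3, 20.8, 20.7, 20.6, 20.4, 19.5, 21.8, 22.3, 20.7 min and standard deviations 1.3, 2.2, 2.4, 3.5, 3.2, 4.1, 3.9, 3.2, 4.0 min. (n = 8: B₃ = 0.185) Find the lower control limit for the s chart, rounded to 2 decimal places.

s̄ = (1.3 + 2.2 + 2.4 + 3.5 + 3.2 + 4.1 + 3.9 + 3.2 + 4.0) / 9 = 3.0889
LCL_s = B₃·s̄ = 0.185 × 3.0889 = 0.5714

0.57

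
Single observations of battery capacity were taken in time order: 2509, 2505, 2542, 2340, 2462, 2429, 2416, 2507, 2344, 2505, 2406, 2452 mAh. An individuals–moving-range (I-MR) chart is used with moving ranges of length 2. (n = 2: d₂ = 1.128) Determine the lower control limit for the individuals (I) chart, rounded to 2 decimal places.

X̄ = (2509 + 2505 + 2542 + 2340 + 2462 + 2429 + 2416 + 2507 + 2344 + 2505 + 2406 + 2452) / 12 = 2451.4167
Moving ranges: 4, 37, 202, 122, 33, 13, 91, 163, 161, 99, 46; M̄R̄ = 971.0000 / 11 = 88.2727
LCL = X̄ − 3·M̄R̄/d₂ = 2451.4167 − 3 × 88.2727 / 1.128 = 2216.6488

2216.65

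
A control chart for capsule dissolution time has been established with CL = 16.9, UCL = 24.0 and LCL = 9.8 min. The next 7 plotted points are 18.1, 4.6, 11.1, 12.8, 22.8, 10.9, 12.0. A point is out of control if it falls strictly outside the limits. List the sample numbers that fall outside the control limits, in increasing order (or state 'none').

2

Compare each point to [9.8, 24.0]: sample 2 = 4.6 < LCL.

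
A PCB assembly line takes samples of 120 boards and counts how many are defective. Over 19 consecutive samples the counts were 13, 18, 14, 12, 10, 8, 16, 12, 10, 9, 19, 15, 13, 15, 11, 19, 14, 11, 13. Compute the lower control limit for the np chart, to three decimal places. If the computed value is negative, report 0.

2.959

p̄ = Σdᵢ / (k·n) = 252 / (19 × 120) = 0.11053
LCL = np̄ − 3·√(np̄(1−p̄)) = 13.2632 − 3 × 3.4347 = 2.9590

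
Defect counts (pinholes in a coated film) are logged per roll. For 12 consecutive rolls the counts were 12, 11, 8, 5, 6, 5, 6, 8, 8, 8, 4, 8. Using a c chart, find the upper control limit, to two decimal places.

c̄ = (12 + 11 + 8 + 5 + 6 + 5 + 6 + 8 + 8 + 8 + 4 + 8) / 12 = 89 / 12 = 7.4167
UCL = c̄ + 3√c̄ = 7.4167 + 3 × √7.4167 = 7.4167 + 3 × 2.7234 = 15.5867

15.59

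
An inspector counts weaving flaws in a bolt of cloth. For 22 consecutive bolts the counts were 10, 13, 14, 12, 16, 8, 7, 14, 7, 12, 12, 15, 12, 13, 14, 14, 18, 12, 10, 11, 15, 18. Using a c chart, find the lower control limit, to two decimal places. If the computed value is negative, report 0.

1.95

c̄ = (10 + 13 + 14 + 12 + 16 + 8 + 7 + 14 + 7 + 12 + 12 + 15 + 12 + 13 + 14 + 14 + 18 + 12 + 10 + 11 + 15 + 18) / 22 = 277 / 22 = 12.5909
LCL = c̄ − 3√c̄ = 12.5909 − 3 × 3.5484 = 1.9458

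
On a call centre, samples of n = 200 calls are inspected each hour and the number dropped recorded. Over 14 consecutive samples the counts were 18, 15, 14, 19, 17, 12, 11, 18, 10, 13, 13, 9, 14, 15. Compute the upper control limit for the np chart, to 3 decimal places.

25.019

p̄ = Σdᵢ / (k·n) = 198 / (14 × 200) = 0.07071
UCL = np̄ + 3·√(np̄(1−p̄)) = 14.1429 + 3 × √(14.1429×0.92929) = 14.1429 + 3 × 3.6253 = 25.0187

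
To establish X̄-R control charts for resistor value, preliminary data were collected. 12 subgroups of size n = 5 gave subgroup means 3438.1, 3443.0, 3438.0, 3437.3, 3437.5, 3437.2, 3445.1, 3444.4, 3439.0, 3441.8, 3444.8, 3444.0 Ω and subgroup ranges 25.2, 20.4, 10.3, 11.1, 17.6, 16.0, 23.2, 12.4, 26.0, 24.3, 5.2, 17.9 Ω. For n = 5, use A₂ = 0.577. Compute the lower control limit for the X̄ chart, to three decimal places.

3430.772

X̄̄ = (3438.1 + 3443.0 + 3438.0 + 3437.3 + 3437.5 + 3437.2 + 3445.1 + 3444.4 + 3439.0 + 3441.8 + 3444.8 + 3444.0) / 12 = 41290.2000 / 12 = 3440.8500
R̄ = (25.2 + 20.4 + 10.3 + 11.1 + 17.6 + 16.0 + 23.2 + 12.4 + 26.0 + 24.3 + 5.2 + 17.9) / 12 = 209.6000 / 12 = 17.4667
LCL = X̄̄ − A₂·R̄ = 3440.8500 − 0.577 × 17.4667 = 3430.7717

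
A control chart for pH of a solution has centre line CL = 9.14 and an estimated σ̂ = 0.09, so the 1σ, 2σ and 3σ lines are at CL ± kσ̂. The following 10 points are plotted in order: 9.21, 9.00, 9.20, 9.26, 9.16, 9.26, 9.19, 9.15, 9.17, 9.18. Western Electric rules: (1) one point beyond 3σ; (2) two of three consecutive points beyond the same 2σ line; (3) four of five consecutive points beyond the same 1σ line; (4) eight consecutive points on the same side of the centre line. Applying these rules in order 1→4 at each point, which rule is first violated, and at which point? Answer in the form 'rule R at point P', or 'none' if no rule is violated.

rule 4 at point 10

Zone of each point (C = within 1σ̂, B = 1σ̂–2σ̂, A = 2σ̂–3σ̂, * = beyond 3σ̂; sign = side of CL): 1:+C, 2:-B, 3:+C, 4:+B, 5:+C, 6:+B, 7:+C, 8:+C, 9:+C, 10:+C
Rule 4 (eight consecutive points on the same side of the centre line) is satisfied at point 10.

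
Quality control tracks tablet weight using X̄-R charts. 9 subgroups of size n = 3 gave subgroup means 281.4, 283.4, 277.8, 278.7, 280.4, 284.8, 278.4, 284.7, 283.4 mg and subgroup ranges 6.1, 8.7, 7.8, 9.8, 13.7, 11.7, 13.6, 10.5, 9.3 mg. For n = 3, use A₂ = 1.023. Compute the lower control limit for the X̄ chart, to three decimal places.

271.078

X̄̄ = (281.4 + 283.4 + 277.8 + 278.7 + 280.4 + 284.8 + 278.4 + 284.7 + 283.4) / 9 = 2533.0000 / 9 = 281.4444
R̄ = (6.1 + 8.7 + 7.8 + 9.8 + 13.7 + 11.7 + 13.6 + 10.5 + 9.3) / 9 = 91.2000 / 9 = 10.1333
LCL = X̄̄ − A₂·R̄ = 281.4444 − 1.023 × 10.1333 = 271.0780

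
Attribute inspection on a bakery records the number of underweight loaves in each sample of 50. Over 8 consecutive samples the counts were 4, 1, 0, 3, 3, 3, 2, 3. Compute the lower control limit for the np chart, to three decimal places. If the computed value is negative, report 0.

0.000

p̄ = Σdᵢ / (k·n) = 19 / (8 × 50) = 0.04750
LCL = np̄ − 3·√(np̄(1−p̄)) = 2.3750 − 3 × 1.5041 = -2.1372 → 0 (negative, so LCL = 0)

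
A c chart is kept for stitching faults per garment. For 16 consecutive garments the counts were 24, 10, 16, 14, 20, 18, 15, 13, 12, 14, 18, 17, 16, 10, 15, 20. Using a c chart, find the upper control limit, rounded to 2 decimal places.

27.66

c̄ = (24 + 10 + 16 + 14 + 20 + 18 + 15 + 13 + 12 + 14 + 18 + 17 + 16 + 10 + 15 + 20) / 16 = 252 / 16 = 15.7500
UCL = c̄ + 3√c̄ = 15.7500 + 3 × √15.7500 = 15.7500 + 3 × 3.9686 = 27.6559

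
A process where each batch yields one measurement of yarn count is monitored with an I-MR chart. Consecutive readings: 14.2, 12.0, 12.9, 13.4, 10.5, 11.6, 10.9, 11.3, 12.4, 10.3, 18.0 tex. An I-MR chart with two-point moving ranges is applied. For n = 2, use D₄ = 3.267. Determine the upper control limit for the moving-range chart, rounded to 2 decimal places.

Moving ranges: 2.2, 0.9, 0.5, 2.9, 1.1, 0.7, 0.4, 1.1, 2.1, 7.7; M̄R̄ = 19.6000 / 10 = 1.9600
UCL_MR = D₄·M̄R̄ = 3.267 × 1.9600 = 6.4033

6.40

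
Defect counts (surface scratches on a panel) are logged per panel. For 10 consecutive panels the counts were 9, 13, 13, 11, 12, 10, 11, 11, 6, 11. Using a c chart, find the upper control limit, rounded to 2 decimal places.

c̄ = (9 + 13 + 13 + 11 + 12 + 10 + 11 + 11 + 6 + 11) / 10 = 107 / 10 = 10.7000
UCL = c̄ + 3√c̄ = 10.7000 + 3 × √10.7000 = 10.7000 + 3 × 3.2711 = 20.5133

20.51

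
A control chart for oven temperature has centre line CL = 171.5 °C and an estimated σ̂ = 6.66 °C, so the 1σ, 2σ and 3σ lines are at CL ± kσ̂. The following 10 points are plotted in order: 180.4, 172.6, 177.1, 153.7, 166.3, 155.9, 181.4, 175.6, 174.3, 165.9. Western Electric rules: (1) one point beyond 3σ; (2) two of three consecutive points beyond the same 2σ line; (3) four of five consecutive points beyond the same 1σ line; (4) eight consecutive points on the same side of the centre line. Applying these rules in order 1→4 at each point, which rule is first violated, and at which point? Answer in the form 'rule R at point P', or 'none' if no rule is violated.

rule 2 at point 6

Zone of each point (C = within 1σ̂, B = 1σ̂–2σ̂, A = 2σ̂–3σ̂, * = beyond 3σ̂; sign = side of CL): 1:+B, 2:+C, 3:+C, 4:-A, 5:-C, 6:-A, 7:+B, 8:+C, 9:+C, 10:-C
Rule 2 (two of three consecutive points beyond the same 2σ limit) is satisfied at point 6.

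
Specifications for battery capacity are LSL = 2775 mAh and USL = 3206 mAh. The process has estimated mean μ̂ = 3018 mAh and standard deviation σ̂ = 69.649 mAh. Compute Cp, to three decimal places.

1.031

Cp = (USL − LSL) / (6σ̂) = (3206 − 2775) / (6 × 69.649) = 431.0000 / 417.8940 = 1.0314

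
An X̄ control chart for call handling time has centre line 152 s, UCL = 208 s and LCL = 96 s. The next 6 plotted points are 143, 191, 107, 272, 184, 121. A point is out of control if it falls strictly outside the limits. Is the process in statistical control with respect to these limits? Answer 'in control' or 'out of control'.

out of control

Compare each point to [96, 208]: sample 4 = 272 > UCL.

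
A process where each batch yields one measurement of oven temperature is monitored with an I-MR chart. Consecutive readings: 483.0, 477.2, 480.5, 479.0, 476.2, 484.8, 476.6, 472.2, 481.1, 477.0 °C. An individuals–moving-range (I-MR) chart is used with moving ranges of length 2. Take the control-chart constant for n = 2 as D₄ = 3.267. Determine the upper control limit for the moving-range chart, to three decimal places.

17.279

Moving ranges: 5.8, 3.3, 1.5, 2.8, 8.6, 8.2, 4.4, 8.9, 4.1; M̄R̄ = 47.6000 / 9 = 5.2889
UCL_MR = D₄·M̄R̄ = 3.267 × 5.2889 = 17.2788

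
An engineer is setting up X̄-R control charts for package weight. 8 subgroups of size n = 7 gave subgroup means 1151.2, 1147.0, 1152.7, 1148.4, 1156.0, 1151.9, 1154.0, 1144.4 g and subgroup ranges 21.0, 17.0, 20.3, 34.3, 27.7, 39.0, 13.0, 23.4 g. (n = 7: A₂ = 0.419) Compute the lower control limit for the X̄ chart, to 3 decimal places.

X̄̄ = (1151.2 + 1147.0 + 1152.7 + 1148.4 + 1156.0 + 1151.9 + 1154.0 + 1144.4) / 8 = 9205.6000 / 8 = 1150.7000
R̄ = (21.0 + 17.0 + 20.3 + 34.3 + 27.7 + 39.0 + 13.0 + 23.4) / 8 = 195.7000 / 8 = 24.4625
LCL = X̄̄ − A₂·R̄ = 1150.7000 − 0.419 × 24.4625 = 1140.4502

1140.450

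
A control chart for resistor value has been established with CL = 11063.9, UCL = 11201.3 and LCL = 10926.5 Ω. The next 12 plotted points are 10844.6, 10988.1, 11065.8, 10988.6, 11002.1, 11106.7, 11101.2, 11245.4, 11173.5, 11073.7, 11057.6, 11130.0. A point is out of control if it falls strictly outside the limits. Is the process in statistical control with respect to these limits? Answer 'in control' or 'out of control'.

out of control

Compare each point to [10926.5, 11201.3]: sample 1 = 10844.6 < LCL; sample 8 = 11245.4 > UCL.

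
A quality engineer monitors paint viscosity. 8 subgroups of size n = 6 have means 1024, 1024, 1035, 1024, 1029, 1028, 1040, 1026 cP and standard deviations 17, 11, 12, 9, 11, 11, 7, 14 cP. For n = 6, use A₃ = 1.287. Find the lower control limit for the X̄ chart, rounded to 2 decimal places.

X̄̄ = (1024 + 1024 + 1035 + 1024 + 1029 + 1028 + 1040 + 1026) / 8 = 1028.7500
s̄ = (17 + 11 + 12 + 9 + 11 + 11 + 7 + 14) / 8 = 11.5000
LCL = X̄̄ − A₃·s̄ = 1028.7500 − 1.287 × 11.5000 = 1013.9495

1013.95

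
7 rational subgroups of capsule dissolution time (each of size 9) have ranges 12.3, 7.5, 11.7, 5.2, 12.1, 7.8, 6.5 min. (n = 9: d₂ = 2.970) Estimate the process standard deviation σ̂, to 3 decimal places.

R̄ = (12.3 + 7.5 + 11.7 + 5.2 + 12.1 + 7.8 + 6.5) / 7 = 9.0143
σ̂ = R̄ / d₂ = 9.0143 / 2.970 = 3.0351

3.035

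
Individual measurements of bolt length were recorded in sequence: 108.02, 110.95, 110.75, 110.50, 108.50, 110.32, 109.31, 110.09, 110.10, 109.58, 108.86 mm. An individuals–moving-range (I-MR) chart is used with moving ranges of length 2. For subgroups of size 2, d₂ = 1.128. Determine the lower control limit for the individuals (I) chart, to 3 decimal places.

107.002

X̄ = (108.02 + 110.95 + 110.75 + 110.50 + 108.50 + 110.32 + 109.31 + 110.09 + 110.10 + 109.58 + 108.86) / 11 = 109.7255
Moving ranges: 2.93, 0.20, 0.25, 2.00, 1.82, 1.01, 0.78, 0.01, 0.52, 0.72; M̄R̄ = 10.2400 / 10 = 1.0240
LCL = X̄ − 3·M̄R̄/d₂ = 109.7255 − 3 × 1.0240 / 1.128 = 107.0021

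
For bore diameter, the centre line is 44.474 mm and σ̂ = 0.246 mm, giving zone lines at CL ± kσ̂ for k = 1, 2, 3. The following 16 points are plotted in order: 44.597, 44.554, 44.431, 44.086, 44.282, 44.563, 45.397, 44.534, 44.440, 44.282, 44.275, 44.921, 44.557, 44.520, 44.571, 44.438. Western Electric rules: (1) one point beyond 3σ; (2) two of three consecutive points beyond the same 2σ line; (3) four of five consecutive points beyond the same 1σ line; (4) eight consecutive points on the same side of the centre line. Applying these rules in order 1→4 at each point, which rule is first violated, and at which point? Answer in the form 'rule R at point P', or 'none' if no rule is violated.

Zone of each point (C = within 1σ̂, B = 1σ̂–2σ̂, A = 2σ̂–3σ̂, * = beyond 3σ̂; sign = side of CL): 1:+C, 2:+C, 3:-C, 4:-B, 5:-C, 6:+C, 7:+*, 8:+C, 9:-C, 10:-C, 11:-C, 12:+B, 13:+C, 14:+C, 15:+C, 16:-C
Rule 1 (one point beyond the 3σ limits) is satisfied at point 7.

rule 1 at point 7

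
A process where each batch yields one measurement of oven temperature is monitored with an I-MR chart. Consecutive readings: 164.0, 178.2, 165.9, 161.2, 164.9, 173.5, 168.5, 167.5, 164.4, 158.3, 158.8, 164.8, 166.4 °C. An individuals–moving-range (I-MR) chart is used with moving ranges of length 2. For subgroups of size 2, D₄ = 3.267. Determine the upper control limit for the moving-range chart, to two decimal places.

Moving ranges: 14.2, 12.3, 4.7, 3.7, 8.6, 5.0, 1.0, 3.1, 6.1, 0.5, 6.0, 1.6; M̄R̄ = 66.8000 / 12 = 5.5667
UCL_MR = D₄·M̄R̄ = 3.267 × 5.5667 = 18.1863

18.19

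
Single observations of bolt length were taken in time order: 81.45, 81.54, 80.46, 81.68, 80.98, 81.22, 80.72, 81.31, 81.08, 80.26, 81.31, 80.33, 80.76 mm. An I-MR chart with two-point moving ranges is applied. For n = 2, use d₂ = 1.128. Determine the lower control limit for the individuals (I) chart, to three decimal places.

79.250

X̄ = (81.45 + 81.54 + 80.46 + 81.68 + 80.98 + 81.22 + 80.72 + 81.31 + 81.08 + 80.26 + 81.31 + 80.33 + 80.76) / 13 = 81.0077
Moving ranges: 0.09, 1.08, 1.22, 0.70, 0.24, 0.50, 0.59, 0.23, 0.82, 1.05, 0.98, 0.43; M̄R̄ = 7.9300 / 12 = 0.6608
LCL = X̄ − 3·M̄R̄/d₂ = 81.0077 − 3 × 0.6608 / 1.128 = 79.2502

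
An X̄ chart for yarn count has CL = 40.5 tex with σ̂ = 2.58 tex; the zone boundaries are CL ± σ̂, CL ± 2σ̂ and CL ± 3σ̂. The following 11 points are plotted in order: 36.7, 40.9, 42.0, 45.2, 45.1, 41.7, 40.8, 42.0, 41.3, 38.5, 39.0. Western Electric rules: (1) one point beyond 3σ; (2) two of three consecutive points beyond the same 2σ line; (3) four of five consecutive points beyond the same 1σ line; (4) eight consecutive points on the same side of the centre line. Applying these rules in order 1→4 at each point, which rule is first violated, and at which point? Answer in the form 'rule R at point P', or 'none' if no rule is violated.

Zone of each point (C = within 1σ̂, B = 1σ̂–2σ̂, A = 2σ̂–3σ̂, * = beyond 3σ̂; sign = side of CL): 1:-B, 2:+C, 3:+C, 4:+B, 5:+B, 6:+C, 7:+C, 8:+C, 9:+C, 10:-C, 11:-C
Rule 4 (eight consecutive points on the same side of the centre line) is satisfied at point 9.

rule 4 at point 9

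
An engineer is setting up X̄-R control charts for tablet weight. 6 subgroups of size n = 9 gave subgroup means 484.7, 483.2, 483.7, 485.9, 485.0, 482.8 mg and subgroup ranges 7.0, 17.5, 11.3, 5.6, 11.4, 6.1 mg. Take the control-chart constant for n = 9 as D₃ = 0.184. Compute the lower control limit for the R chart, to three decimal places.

1.806

R̄ = (7.0 + 17.5 + 11.3 + 5.6 + 11.4 + 6.1) / 6 = 58.9000 / 6 = 9.8167
LCL_R = D₃·R̄ = 0.184 × 9.8167 = 1.8063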